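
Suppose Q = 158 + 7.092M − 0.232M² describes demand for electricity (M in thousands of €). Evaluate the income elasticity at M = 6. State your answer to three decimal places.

At M = 6: Q = 192.2000.
dQ/dM = 7.092 − 0.464M = 4.30800.
η = (dQ/dM)·(M/Q) = 4.30800 × (6/192.2000) = 0.134.

0.134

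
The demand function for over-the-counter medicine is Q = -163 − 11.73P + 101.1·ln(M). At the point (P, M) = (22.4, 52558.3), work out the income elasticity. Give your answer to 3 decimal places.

0.150

At P = 22.4, M = 52558.3: Q = 673.172.
Holding P constant, ∂Q/∂M = 101.1/M = 0.00192358.
η_M = (∂Q/∂M)·(M/Q) = 0.00192358 × (52558.3/673.172) = 0.150.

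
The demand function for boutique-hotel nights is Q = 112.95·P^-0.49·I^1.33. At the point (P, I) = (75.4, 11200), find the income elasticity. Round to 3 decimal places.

1.330

For a multiplicative demand Q = A·P^α·I^β, the income elasticity is β everywhere.
Here β = 1.33, so η = 1.330.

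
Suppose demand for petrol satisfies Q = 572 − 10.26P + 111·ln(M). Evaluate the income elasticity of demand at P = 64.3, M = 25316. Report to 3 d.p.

At P = 64.3, M = 25316: Q = 1037.732.
Holding P constant, ∂Q/∂M = 111/M = 0.00438458.
η_M = (∂Q/∂M)·(M/Q) = 0.00438458 × (25316/1037.732) = 0.107.

0.107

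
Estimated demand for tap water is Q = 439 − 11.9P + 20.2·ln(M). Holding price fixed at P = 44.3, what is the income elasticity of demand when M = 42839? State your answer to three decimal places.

0.159

At P = 44.3, M = 42839: Q = 127.267.
Holding P constant, ∂Q/∂M = 20.2/M = 0.000471533.
η_M = (∂Q/∂M)·(M/Q) = 0.000471533 × (42839/127.267) = 0.159.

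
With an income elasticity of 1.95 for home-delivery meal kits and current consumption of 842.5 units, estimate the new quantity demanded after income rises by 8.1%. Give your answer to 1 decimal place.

%ΔQ ≈ η × %ΔI = 1.95 × 8.1% = 15.795%.
New Q ≈ 842.5 × (1 + 0.15795) = 975.6.

975.6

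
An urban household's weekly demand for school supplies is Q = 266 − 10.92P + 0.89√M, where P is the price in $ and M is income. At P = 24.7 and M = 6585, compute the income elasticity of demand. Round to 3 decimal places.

At P = 24.7, M = 6585: Q = 68.498.
Holding P constant, ∂Q/∂M = 0.89/(2√M) = 0.00548381.
η_M = (∂Q/∂M)·(M/Q) = 0.00548381 × (6585/68.498) = 0.527.

0.527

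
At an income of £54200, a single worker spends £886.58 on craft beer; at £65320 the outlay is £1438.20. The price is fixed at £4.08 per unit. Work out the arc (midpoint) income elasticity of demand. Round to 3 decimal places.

With a constant price, Q₁ = 886.58/4.08 = 217.299 and Q₂ = 1438.20/4.08 = 352.500 (equivalently, work directly with expenditure since P cancels).
Midpoint %ΔQ = (1438.20 − 886.58)/1162.39 = 0.47456; midpoint %ΔI = (65320 − 54200)/59760 = 0.18608.
η = 0.47456 / 0.18608 = 2.550.

2.550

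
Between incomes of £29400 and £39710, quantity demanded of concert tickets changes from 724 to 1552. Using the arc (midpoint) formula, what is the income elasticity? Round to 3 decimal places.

ΔQ = 1552 − 724 = 828; midpoint Q̄ = (724 + 1552)/2 = 1138.
ΔI = 39710 − 29400 = 10310; midpoint Ī = (29400 + 39710)/2 = 34555.
η = (ΔQ/Q̄) ÷ (ΔI/Ī) = (828/1138) ÷ (10310/34555) = 2.439.

2.439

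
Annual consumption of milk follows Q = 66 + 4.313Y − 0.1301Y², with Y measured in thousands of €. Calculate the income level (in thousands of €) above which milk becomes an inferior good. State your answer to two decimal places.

16.58

dQ/dY = 4.313 − 0.2602Y.
The good is inferior where dQ/dY < 0. Setting dQ/dY = 0 gives Y = 4.313 / 0.2602 = 16.58.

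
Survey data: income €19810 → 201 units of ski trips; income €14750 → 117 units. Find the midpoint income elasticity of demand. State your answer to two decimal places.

ΔQ = 117 − 201 = -84; midpoint Q̄ = (201 + 117)/2 = 159.
ΔI = 14750 − 19810 = -5060; midpoint Ī = (19810 + 14750)/2 = 17280.
η = (ΔQ/Q̄) ÷ (ΔI/Ī) = (-84/159) ÷ (-5060/17280) = 1.80.

1.80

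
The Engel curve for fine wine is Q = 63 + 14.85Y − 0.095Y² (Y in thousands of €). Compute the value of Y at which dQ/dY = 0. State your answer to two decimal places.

78.16

dQ/dY = 14.85 − 0.19Y.
The good is inferior where dQ/dY < 0. Setting dQ/dY = 0 gives Y = 14.85 / 0.19 = 78.16.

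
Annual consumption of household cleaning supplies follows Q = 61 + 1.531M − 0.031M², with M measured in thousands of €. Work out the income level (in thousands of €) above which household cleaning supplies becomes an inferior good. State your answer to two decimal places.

24.69

dQ/dM = 1.531 − 0.062M.
The good is inferior where dQ/dM < 0. Setting dQ/dM = 0 gives M = 1.531 / 0.062 = 24.69.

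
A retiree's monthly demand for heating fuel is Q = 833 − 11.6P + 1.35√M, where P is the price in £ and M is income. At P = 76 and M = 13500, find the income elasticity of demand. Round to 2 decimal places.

At P = 76, M = 13500: Q = 108.256.
Holding P constant, ∂Q/∂M = 1.35/(2√M) = 0.00580948.
η_M = (∂Q/∂M)·(M/Q) = 0.00580948 × (13500/108.256) = 0.72.

0.72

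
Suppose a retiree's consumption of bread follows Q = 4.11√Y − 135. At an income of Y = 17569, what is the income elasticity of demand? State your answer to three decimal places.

At Y = 17569: Q = 409.773.
dQ/dY = 4.11/(2√Y) = 0.0155038 at this income.
η = (dQ/dY)·(Y/Q) = 0.0155038 × (17569/409.773) = 0.665.

0.665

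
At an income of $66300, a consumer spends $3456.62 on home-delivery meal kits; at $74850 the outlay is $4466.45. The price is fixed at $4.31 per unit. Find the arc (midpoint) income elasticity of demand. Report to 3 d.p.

With a constant price, Q₁ = 3456.62/4.31 = 802.000 and Q₂ = 4466.45/4.31 = 1036.299 (equivalently, work directly with expenditure since P cancels).
Midpoint %ΔQ = (4466.45 − 3456.62)/3961.54 = 0.25491; midpoint %ΔI = (74850 − 66300)/70575 = 0.12115.
η = 0.25491 / 0.12115 = 2.104.

2.104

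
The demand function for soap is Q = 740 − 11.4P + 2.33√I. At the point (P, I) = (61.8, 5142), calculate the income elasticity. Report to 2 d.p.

0.41

At P = 61.8, I = 5142: Q = 202.559.
Holding P constant, ∂Q/∂I = 2.33/(2√I) = 0.0162465.
η_I = (∂Q/∂I)·(I/Q) = 0.0162465 × (5142/202.559) = 0.41.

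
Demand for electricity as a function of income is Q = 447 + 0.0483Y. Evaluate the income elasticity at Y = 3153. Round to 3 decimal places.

At Y = 3153: Q = 599.290.
dQ/dY = 0.0483.
η = (dQ/dY)·(Y/Q) = 0.0483 × (3153/599.290) = 0.254.

0.254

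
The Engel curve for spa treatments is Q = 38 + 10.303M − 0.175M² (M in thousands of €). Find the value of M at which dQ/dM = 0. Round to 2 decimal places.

dQ/dM = 10.303 − 0.35M.
The good is inferior where dQ/dM < 0. Setting dQ/dM = 0 gives M = 10.303 / 0.35 = 29.44.

29.44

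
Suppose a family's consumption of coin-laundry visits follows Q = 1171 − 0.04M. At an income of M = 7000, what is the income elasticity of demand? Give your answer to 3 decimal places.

At M = 7000: Q = 891.000.
dQ/dM = −0.04.
η = (dQ/dM)·(M/Q) = -0.04 × (7000/891.000) = -0.314.

-0.314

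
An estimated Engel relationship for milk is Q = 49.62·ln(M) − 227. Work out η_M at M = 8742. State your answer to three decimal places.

0.222

At M = 8742: Q = 223.346.
dQ/dM = 49.62/M = 0.00567605 at this income.
η = (dQ/dM)·(M/Q) = 0.00567605 × (8742/223.346) = 0.222.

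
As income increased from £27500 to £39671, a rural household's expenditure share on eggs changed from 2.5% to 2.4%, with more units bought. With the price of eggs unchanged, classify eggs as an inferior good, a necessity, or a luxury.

Quantity rises but the budget share falls as income rises, so 0 < η < 1.

necessity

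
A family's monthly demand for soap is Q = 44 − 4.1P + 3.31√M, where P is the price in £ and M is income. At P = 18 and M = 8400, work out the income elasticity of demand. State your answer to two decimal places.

0.55

At P = 18, M = 8400: Q = 273.567.
Holding P constant, ∂Q/∂M = 3.31/(2√M) = 0.0180575.
η_M = (∂Q/∂M)·(M/Q) = 0.0180575 × (8400/273.567) = 0.55.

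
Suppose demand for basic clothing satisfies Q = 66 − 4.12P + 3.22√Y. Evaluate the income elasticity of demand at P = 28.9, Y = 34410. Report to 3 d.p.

0.549

At P = 28.9, Y = 34410: Q = 544.240.
Holding P constant, ∂Q/∂Y = 3.22/(2√Y) = 0.00867928.
η_Y = (∂Q/∂Y)·(Y/Q) = 0.00867928 × (34410/544.240) = 0.549.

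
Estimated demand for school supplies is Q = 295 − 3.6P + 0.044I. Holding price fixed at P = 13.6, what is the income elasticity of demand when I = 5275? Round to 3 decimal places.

0.485

At P = 13.6, I = 5275: Q = 478.140.
Holding P constant, ∂Q/∂I = 0.044.
η_I = (∂Q/∂I)·(I/Q) = 0.044 × (5275/478.140) = 0.485.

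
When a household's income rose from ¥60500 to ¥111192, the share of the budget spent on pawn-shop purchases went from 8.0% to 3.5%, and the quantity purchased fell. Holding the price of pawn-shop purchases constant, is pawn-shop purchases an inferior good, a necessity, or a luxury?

inferior good

Quantity demanded falls as income rises, so η < 0.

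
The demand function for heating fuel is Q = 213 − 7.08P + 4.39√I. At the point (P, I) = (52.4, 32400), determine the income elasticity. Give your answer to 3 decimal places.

0.625

At P = 52.4, I = 32400: Q = 632.208.
Holding P constant, ∂Q/∂I = 4.39/(2√I) = 0.0121944.
η_I = (∂Q/∂I)·(I/Q) = 0.0121944 × (32400/632.208) = 0.625.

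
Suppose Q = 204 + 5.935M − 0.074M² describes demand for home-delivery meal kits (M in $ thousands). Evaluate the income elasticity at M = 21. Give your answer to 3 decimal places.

0.201

At M = 21: Q = 296.0010.
dQ/dM = 5.935 − 0.148M = 2.82700.
η = (dQ/dM)·(M/Q) = 2.82700 × (21/296.0010) = 0.201.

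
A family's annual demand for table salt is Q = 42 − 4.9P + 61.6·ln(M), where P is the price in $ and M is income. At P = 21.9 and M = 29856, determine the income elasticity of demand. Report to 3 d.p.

At P = 21.9, M = 29856: Q = 569.425.
Holding P constant, ∂Q/∂M = 61.6/M = 0.00206324.
η_M = (∂Q/∂M)·(M/Q) = 0.00206324 × (29856/569.425) = 0.108.

0.108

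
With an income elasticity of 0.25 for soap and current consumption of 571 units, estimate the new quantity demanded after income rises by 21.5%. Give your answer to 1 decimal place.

%ΔQ ≈ η × %ΔI = 0.25 × 21.5% = 5.375%.
New Q ≈ 571 × (1 + 0.05375) = 601.7.

601.7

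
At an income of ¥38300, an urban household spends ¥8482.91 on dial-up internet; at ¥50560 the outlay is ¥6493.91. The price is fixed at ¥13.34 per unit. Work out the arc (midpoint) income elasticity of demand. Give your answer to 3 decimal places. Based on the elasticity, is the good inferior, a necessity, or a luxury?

With a constant price, Q₁ = 8482.91/13.34 = 635.900 and Q₂ = 6493.91/13.34 = 486.800 (equivalently, work directly with expenditure since P cancels).
Midpoint %ΔQ = (6493.91 − 8482.91)/7488.41 = -0.26561; midpoint %ΔI = (50560 − 38300)/44430 = 0.27594.
η = -0.26561 / 0.27594 = -0.963.
η < 0 ⇒ inferior good.

-0.963 (inferior good)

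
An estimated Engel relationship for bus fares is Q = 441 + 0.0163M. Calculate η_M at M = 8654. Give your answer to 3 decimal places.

At M = 8654: Q = 582.060.
dQ/dM = 0.0163.
η = (dQ/dM)·(M/Q) = 0.0163 × (8654/582.060) = 0.242.

0.242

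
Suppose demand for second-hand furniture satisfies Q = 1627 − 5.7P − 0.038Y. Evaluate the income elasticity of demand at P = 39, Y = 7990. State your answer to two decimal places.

At P = 39, Y = 7990: Q = 1101.080.
Holding P constant, ∂Q/∂Y = −0.038.
η_Y = (∂Q/∂Y)·(Y/Q) = -0.038 × (7990/1101.080) = -0.28.

-0.28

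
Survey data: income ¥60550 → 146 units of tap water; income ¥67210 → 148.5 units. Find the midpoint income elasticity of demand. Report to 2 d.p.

ΔQ = 148.5 − 146 = 2.5; midpoint Q̄ = (146 + 148.5)/2 = 147.25.
ΔI = 67210 − 60550 = 6660; midpoint Ī = (60550 + 67210)/2 = 63880.
η = (ΔQ/Q̄) ÷ (ΔI/Ī) = (2.5/147.25) ÷ (6660/63880) = 0.16.

0.16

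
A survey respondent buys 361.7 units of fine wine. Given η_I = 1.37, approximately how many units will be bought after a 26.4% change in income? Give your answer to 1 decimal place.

%ΔQ ≈ η × %ΔI = 1.37 × 26.4% = 36.168%.
New Q ≈ 361.7 × (1 + 0.36168) = 492.5.

492.5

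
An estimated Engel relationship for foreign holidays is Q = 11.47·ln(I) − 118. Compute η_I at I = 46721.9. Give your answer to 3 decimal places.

At I = 46721.9: Q = 5.325.
dQ/dI = 11.47/I = 0.000245495 at this income.
η = (dQ/dI)·(I/Q) = 0.000245495 × (46721.9/5.325) = 2.154.

2.154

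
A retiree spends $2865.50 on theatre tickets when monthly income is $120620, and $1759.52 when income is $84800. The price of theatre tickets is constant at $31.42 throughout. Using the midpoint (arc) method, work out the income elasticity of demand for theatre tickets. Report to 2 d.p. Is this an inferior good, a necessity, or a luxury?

With a constant price, Q₁ = 2865.50/31.42 = 91.200 and Q₂ = 1759.52/31.42 = 56.000 (equivalently, work directly with expenditure since P cancels).
Midpoint %ΔQ = (1759.52 − 2865.50)/2312.51 = -0.47826; midpoint %ΔI = (84800 − 120620)/102710 = -0.34875.
η = -0.47826 / -0.34875 = 1.37.
η > 1 ⇒ luxury.

1.37 (luxury)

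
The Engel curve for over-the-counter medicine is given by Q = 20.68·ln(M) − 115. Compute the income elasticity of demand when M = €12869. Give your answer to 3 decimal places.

At M = 12869: Q = 80.686.
dQ/dM = 20.68/M = 0.00160696 at this income.
η = (dQ/dM)·(M/Q) = 0.00160696 × (12869/80.686) = 0.256.

0.256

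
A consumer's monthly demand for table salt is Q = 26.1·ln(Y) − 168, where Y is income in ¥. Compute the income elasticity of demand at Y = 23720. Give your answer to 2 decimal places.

At Y = 23720: Q = 94.933.
dQ/dY = 26.1/Y = 0.00110034 at this income.
η = (dQ/dY)·(Y/Q) = 0.00110034 × (23720/94.933) = 0.27.

0.27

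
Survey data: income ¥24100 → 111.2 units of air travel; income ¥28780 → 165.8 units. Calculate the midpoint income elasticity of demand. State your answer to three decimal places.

2.227

ΔQ = 165.8 − 111.2 = 54.6; midpoint Q̄ = (111.2 + 165.8)/2 = 138.5.
ΔI = 28780 − 24100 = 4680; midpoint Ī = (24100 + 28780)/2 = 26440.
η = (ΔQ/Q̄) ÷ (ΔI/Ī) = (54.6/138.5) ÷ (4680/26440) = 2.227.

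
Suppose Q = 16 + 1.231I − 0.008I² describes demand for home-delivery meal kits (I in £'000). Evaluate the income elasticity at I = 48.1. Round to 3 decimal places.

At I = 48.1: Q = 56.7022.
dQ/dI = 1.231 − 0.016I = 0.46140.
η = (dQ/dI)·(I/Q) = 0.46140 × (48.1/56.7022) = 0.391.

0.391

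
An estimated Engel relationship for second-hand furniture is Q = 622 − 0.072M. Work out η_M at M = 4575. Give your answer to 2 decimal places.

At M = 4575: Q = 292.600.
dQ/dM = −0.072.
η = (dQ/dM)·(M/Q) = -0.072 × (4575/292.600) = -1.13.

-1.13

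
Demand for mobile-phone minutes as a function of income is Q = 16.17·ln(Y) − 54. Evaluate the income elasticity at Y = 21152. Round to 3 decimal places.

At Y = 21152: Q = 107.045.
dQ/dY = 16.17/Y = 0.000764467 at this income.
η = (dQ/dY)·(Y/Q) = 0.000764467 × (21152/107.045) = 0.151.

0.151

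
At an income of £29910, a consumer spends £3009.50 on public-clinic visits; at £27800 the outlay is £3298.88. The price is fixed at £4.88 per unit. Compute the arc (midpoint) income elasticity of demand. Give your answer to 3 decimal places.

With a constant price, Q₁ = 3009.50/4.88 = 616.701 and Q₂ = 3298.88/4.88 = 676.000 (equivalently, work directly with expenditure since P cancels).
Midpoint %ΔQ = (3298.88 − 3009.50)/3154.19 = 0.09174; midpoint %ΔI = (27800 − 29910)/28855 = -0.07312.
η = 0.09174 / -0.07312 = -1.255.

-1.255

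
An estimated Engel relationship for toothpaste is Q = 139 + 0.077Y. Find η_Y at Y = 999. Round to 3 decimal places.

At Y = 999: Q = 215.923.
dQ/dY = 0.077.
η = (dQ/dY)·(Y/Q) = 0.077 × (999/215.923) = 0.356.

0.356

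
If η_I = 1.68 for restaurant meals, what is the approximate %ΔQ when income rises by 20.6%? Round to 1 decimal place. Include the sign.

34.6%

%ΔQ ≈ η × %ΔI = 1.68 × 20.6% = 34.6%.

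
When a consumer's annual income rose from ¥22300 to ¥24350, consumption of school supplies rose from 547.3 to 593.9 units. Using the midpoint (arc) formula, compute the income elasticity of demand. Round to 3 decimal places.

ΔQ = 593.9 − 547.3 = 46.6; midpoint Q̄ = (547.3 + 593.9)/2 = 570.6.
ΔI = 24350 − 22300 = 2050; midpoint Ī = (22300 + 24350)/2 = 23325.
η = (ΔQ/Q̄) ÷ (ΔI/Ī) = (46.6/570.6) ÷ (2050/23325) = 0.929.

0.929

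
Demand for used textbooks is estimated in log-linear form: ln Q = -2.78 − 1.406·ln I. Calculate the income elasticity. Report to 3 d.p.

In a log-linear demand, the coefficient on ln I is the income elasticity.
So η = -1.406.

-1.406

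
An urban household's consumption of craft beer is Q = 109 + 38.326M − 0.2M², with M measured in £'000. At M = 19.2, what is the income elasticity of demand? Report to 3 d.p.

0.763

At M = 19.2: Q = 771.1312.
dQ/dM = 38.326 − 0.4M = 30.64600.
η = (dQ/dM)·(M/Q) = 30.64600 × (19.2/771.1312) = 0.763.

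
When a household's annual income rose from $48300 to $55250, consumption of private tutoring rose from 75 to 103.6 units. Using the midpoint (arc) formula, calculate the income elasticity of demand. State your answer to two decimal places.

2.39

ΔQ = 103.6 − 75 = 28.6; midpoint Q̄ = (75 + 103.6)/2 = 89.3.
ΔI = 55250 − 48300 = 6950; midpoint Ī = (48300 + 55250)/2 = 51775.
η = (ΔQ/Q̄) ÷ (ΔI/Ī) = (28.6/89.3) ÷ (6950/51775) = 2.39.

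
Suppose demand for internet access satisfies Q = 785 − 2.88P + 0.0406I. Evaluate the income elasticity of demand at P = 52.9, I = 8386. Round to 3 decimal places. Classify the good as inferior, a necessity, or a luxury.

At P = 52.9, I = 8386: Q = 973.120.
Holding P constant, ∂Q/∂I = 0.0406.
η_I = (∂Q/∂I)·(I/Q) = 0.0406 × (8386/973.120) = 0.350.
Since 0 < η < 1, this is a necessity.

0.350 (necessity)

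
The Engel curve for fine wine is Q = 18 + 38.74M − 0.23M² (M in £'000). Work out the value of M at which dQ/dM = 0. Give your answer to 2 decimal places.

dQ/dM = 38.74 − 0.46M.
The good is inferior where dQ/dM < 0. Setting dQ/dM = 0 gives M = 38.74 / 0.46 = 84.22.

84.22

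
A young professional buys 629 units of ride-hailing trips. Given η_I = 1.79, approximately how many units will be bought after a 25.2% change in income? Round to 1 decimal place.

912.7

%ΔQ ≈ η × %ΔI = 1.79 × 25.2% = 45.108%.
New Q ≈ 629 × (1 + 0.45108) = 912.7.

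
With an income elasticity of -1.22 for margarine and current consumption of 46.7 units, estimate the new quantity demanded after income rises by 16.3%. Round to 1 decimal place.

37.4

%ΔQ ≈ η × %ΔI = -1.22 × 16.3% = -19.886%.
New Q ≈ 46.7 × (1 − 0.19886) = 37.4.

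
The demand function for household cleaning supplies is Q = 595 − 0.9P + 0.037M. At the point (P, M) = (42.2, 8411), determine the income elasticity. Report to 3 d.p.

0.358

At P = 42.2, M = 8411: Q = 868.227.
Holding P constant, ∂Q/∂M = 0.037.
η_M = (∂Q/∂M)·(M/Q) = 0.037 × (8411/868.227) = 0.358.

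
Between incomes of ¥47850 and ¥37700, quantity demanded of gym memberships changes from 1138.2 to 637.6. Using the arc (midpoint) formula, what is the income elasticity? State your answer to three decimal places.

ΔQ = 637.6 − 1138.2 = -500.6; midpoint Q̄ = (1138.2 + 637.6)/2 = 887.9.
ΔI = 37700 − 47850 = -10150; midpoint Ī = (47850 + 37700)/2 = 42775.
η = (ΔQ/Q̄) ÷ (ΔI/Ī) = (-500.6/887.9) ÷ (-10150/42775) = 2.376.

2.376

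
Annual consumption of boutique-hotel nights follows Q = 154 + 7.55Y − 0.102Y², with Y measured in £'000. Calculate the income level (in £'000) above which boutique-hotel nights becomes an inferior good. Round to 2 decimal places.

37.01

dQ/dY = 7.55 − 0.204Y.
The good is inferior where dQ/dY < 0. Setting dQ/dY = 0 gives Y = 7.55 / 0.204 = 37.01.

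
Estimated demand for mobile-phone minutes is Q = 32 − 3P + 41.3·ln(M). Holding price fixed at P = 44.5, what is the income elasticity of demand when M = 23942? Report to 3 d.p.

0.131

At P = 44.5, M = 23942: Q = 314.944.
Holding P constant, ∂Q/∂M = 41.3/M = 0.001725.
η_M = (∂Q/∂M)·(M/Q) = 0.001725 × (23942/314.944) = 0.131.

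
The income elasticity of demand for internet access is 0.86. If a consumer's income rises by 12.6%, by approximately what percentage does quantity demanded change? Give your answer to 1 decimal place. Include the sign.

10.8%

%ΔQ ≈ η × %ΔI = 0.86 × 12.6% = 10.8%.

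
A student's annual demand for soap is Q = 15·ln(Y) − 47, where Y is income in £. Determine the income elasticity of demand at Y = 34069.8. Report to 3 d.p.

At Y = 34069.8: Q = 109.542.
dQ/dY = 15/Y = 0.000440273 at this income.
η = (dQ/dY)·(Y/Q) = 0.000440273 × (34069.8/109.542) = 0.137.

0.137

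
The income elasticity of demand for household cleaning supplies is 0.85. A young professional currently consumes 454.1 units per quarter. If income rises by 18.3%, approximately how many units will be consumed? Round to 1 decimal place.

%ΔQ ≈ η × %ΔI = 0.85 × 18.3% = 15.555%.
New Q ≈ 454.1 × (1 + 0.15555) = 524.7.

524.7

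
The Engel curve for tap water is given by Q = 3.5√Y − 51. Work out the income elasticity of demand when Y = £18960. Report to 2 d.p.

0.56

At Y = 18960: Q = 430.934.
dQ/dY = 3.5/(2√Y) = 0.0127092 at this income.
η = (dQ/dY)·(Y/Q) = 0.0127092 × (18960/430.934) = 0.56.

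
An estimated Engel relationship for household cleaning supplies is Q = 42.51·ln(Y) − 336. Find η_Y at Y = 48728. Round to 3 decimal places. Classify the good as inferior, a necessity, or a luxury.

At Y = 48728: Q = 122.853.
dQ/dY = 42.51/Y = 0.000872394 at this income.
η = (dQ/dY)·(Y/Q) = 0.000872394 × (48728/122.853) = 0.346.
Since 0 < η < 1, the good is a necessity.

0.346 (necessity)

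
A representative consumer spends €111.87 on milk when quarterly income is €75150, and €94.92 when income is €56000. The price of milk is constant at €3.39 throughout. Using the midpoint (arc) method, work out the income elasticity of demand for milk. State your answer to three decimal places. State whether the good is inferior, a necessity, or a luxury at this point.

0.561 (necessity)

With a constant price, Q₁ = 111.87/3.39 = 33.000 and Q₂ = 94.92/3.39 = 28.000 (equivalently, work directly with expenditure since P cancels).
Midpoint %ΔQ = (94.92 − 111.87)/103.40 = -0.16393; midpoint %ΔI = (56000 − 75150)/65575 = -0.29203.
η = -0.16393 / -0.29203 = 0.561.
0 < η < 1 ⇒ necessity.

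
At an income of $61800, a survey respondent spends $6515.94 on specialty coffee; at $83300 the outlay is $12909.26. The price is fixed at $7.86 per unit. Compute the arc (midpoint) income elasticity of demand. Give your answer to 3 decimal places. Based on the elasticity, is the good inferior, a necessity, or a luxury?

2.221 (luxury)

With a constant price, Q₁ = 6515.94/7.86 = 829.000 and Q₂ = 12909.26/7.86 = 1642.399 (equivalently, work directly with expenditure since P cancels).
Midpoint %ΔQ = (12909.26 − 6515.94)/9712.60 = 0.65825; midpoint %ΔI = (83300 − 61800)/72550 = 0.29635.
η = 0.65825 / 0.29635 = 2.221.
η > 1 ⇒ luxury.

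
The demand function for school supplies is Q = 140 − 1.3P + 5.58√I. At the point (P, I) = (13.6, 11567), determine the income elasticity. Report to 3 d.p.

0.415

At P = 13.6, I = 11567: Q = 722.449.
Holding P constant, ∂Q/∂I = 5.58/(2√I) = 0.0259414.
η_I = (∂Q/∂I)·(I/Q) = 0.0259414 × (11567/722.449) = 0.415.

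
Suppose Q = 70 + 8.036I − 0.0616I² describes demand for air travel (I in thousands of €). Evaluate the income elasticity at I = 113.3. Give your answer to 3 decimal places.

At I = 113.3: Q = 189.7264.
dQ/dI = 8.036 − 0.1232I = -5.92256.
η = (dQ/dI)·(I/Q) = -5.92256 × (113.3/189.7264) = -3.537.

-3.537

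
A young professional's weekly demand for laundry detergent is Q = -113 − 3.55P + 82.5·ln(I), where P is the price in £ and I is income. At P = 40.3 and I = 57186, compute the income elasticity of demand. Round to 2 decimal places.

0.13

At P = 40.3, I = 57186: Q = 647.645.
Holding P constant, ∂Q/∂I = 82.5/I = 0.00144266.
η_I = (∂Q/∂I)·(I/Q) = 0.00144266 × (57186/647.645) = 0.13.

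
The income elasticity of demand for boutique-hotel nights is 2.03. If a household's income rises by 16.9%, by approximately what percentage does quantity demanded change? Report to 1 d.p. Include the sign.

%ΔQ ≈ η × %ΔI = 2.03 × 16.9% = 34.3%.

34.3%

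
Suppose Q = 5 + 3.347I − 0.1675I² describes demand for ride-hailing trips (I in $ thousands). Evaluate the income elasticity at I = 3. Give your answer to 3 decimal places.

At I = 3: Q = 13.5335.
dQ/dI = 3.347 − 0.335I = 2.34200.
η = (dQ/dI)·(I/Q) = 2.34200 × (3/13.5335) = 0.519.

0.519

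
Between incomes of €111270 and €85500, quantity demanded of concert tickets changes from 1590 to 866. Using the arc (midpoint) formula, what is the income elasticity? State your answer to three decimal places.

ΔQ = 866 − 1590 = -724; midpoint Q̄ = (1590 + 866)/2 = 1228.
ΔI = 85500 − 111270 = -25770; midpoint Ī = (111270 + 85500)/2 = 98385.
η = (ΔQ/Q̄) ÷ (ΔI/Ī) = (-724/1228) ÷ (-25770/98385) = 2.251.

2.251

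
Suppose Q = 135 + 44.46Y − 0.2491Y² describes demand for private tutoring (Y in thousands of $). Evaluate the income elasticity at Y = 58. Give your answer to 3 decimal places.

0.481

At Y = 58: Q = 1875.7076.
dQ/dY = 44.46 − 0.4982Y = 15.56440.
η = (dQ/dY)·(Y/Q) = 15.56440 × (58/1875.7076) = 0.481.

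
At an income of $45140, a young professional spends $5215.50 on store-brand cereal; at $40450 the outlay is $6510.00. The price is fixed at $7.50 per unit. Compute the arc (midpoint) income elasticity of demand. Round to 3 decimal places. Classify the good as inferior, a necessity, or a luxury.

-2.015 (inferior good)

With a constant price, Q₁ = 5215.50/7.50 = 695.400 and Q₂ = 6510.00/7.50 = 868.000 (equivalently, work directly with expenditure since P cancels).
Midpoint %ΔQ = (6510.00 − 5215.50)/5862.75 = 0.22080; midpoint %ΔI = (40450 − 45140)/42795 = -0.10959.
η = 0.22080 / -0.10959 = -2.015.
η < 0 ⇒ inferior good.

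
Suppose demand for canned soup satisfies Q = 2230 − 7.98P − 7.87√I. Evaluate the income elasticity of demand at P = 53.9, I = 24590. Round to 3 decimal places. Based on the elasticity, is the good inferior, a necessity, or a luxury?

At P = 53.9, I = 24590: Q = 565.768.
Holding P constant, ∂Q/∂I = -7.87/(2√I) = -0.0250937.
η_I = (∂Q/∂I)·(I/Q) = -0.0250937 × (24590/565.768) = -1.091.
Since η < 0, this is an inferior good.

-1.091 (inferior good)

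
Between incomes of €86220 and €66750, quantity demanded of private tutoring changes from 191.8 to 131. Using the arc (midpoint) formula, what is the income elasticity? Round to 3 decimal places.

1.480

ΔQ = 131 − 191.8 = -60.8; midpoint Q̄ = (191.8 + 131)/2 = 161.4.
ΔI = 66750 − 86220 = -19470; midpoint Ī = (86220 + 66750)/2 = 76485.
η = (ΔQ/Q̄) ÷ (ΔI/Ī) = (-60.8/161.4) ÷ (-19470/76485) = 1.480.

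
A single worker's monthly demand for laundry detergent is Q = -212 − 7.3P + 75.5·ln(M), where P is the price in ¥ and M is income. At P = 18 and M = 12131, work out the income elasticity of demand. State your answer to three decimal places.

At P = 18, M = 12131: Q = 366.566.
Holding P constant, ∂Q/∂M = 75.5/M = 0.00622372.
η_M = (∂Q/∂M)·(M/Q) = 0.00622372 × (12131/366.566) = 0.206.

0.206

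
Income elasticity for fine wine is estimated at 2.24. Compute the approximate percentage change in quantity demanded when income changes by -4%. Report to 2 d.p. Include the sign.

%ΔQ ≈ η × %ΔI = 2.24 × (-4%) = -8.96%.

-8.96%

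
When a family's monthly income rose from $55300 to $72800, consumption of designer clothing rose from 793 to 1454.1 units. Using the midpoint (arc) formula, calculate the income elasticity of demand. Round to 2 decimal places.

2.15

ΔQ = 1454.1 − 793 = 661.1; midpoint Q̄ = (793 + 1454.1)/2 = 1123.55.
ΔI = 72800 − 55300 = 17500; midpoint Ī = (55300 + 72800)/2 = 64050.
η = (ΔQ/Q̄) ÷ (ΔI/Ī) = (661.1/1123.55) ÷ (17500/64050) = 2.15.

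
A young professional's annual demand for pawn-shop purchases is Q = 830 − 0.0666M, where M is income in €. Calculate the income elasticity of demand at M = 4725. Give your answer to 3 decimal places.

-0.611

At M = 4725: Q = 515.315.
dQ/dM = −0.0666.
η = (dQ/dM)·(M/Q) = -0.0666 × (4725/515.315) = -0.611.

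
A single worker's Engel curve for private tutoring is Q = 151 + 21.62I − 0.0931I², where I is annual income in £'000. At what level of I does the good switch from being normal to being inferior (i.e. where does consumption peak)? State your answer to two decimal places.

dQ/dI = 21.62 − 0.1862I.
The good is inferior where dQ/dI < 0. Setting dQ/dI = 0 gives I = 21.62 / 0.1862 = 116.11.

116.11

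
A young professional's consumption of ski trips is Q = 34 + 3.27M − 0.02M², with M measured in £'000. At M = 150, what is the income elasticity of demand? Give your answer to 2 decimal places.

-5.50

At M = 150: Q = 74.5000.
dQ/dM = 3.27 − 0.04M = -2.73000.
η = (dQ/dM)·(M/Q) = -2.73000 × (150/74.5000) = -5.50.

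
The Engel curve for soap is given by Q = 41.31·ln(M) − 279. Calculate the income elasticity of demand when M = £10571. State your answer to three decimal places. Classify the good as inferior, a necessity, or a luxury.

0.398 (necessity)

At M = 10571: Q = 103.773.
dQ/dM = 41.31/M = 0.00390786 at this income.
η = (dQ/dM)·(M/Q) = 0.00390786 × (10571/103.773) = 0.398.
Since 0 < η < 1, the good is a necessity.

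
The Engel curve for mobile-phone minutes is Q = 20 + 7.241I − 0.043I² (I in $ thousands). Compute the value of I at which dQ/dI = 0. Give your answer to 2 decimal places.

84.20

dQ/dI = 7.241 − 0.086I.
The good is inferior where dQ/dI < 0. Setting dQ/dI = 0 gives I = 7.241 / 0.086 = 84.20.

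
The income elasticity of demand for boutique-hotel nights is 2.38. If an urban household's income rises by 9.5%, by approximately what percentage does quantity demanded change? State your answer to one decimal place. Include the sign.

%ΔQ ≈ η × %ΔI = 2.38 × 9.5% = 22.6%.

22.6%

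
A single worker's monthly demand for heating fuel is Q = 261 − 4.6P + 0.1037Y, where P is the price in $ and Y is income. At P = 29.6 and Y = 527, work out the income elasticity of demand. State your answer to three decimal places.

0.304

At P = 29.6, Y = 527: Q = 179.490.
Holding P constant, ∂Q/∂Y = 0.1037.
η_Y = (∂Q/∂Y)·(Y/Q) = 0.1037 × (527/179.490) = 0.304.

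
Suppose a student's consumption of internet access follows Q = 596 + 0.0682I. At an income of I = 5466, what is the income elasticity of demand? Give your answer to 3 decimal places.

0.385

At I = 5466: Q = 968.781.
dQ/dI = 0.0682.
η = (dQ/dI)·(I/Q) = 0.0682 × (5466/968.781) = 0.385.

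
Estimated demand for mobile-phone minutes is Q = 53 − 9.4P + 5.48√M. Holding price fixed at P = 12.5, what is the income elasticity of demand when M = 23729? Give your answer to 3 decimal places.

At P = 12.5, M = 23729: Q = 779.651.
Holding P constant, ∂Q/∂M = 5.48/(2√M) = 0.0177873.
η_M = (∂Q/∂M)·(M/Q) = 0.0177873 × (23729/779.651) = 0.541.

0.541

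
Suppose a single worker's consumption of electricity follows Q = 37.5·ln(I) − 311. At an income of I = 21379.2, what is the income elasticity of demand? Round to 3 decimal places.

0.596

At I = 21379.2: Q = 62.882.
dQ/dI = 37.5/I = 0.00175404 at this income.
η = (dQ/dI)·(I/Q) = 0.00175404 × (21379.2/62.882) = 0.596.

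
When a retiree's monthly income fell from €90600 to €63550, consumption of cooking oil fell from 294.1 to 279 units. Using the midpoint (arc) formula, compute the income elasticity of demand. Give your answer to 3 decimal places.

ΔQ = 279 − 294.1 = -15.1; midpoint Q̄ = (294.1 + 279)/2 = 286.55.
ΔI = 63550 − 90600 = -27050; midpoint Ī = (90600 + 63550)/2 = 77075.
η = (ΔQ/Q̄) ÷ (ΔI/Ī) = (-15.1/286.55) ÷ (-27050/77075) = 0.150.

0.150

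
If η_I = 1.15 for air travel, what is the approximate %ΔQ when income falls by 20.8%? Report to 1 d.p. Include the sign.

%ΔQ ≈ η × %ΔI = 1.15 × (-20.8%) = -23.9%.

-23.9%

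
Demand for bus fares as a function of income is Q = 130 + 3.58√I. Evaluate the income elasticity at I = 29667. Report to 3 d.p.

At I = 29667: Q = 746.623.
dQ/dI = 3.58/(2√I) = 0.0103924 at this income.
η = (dQ/dI)·(I/Q) = 0.0103924 × (29667/746.623) = 0.413.

0.413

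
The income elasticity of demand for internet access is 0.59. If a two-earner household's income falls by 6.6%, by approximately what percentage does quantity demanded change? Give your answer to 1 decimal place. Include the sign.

-3.9%

%ΔQ ≈ η × %ΔI = 0.59 × (-6.6%) = -3.9%.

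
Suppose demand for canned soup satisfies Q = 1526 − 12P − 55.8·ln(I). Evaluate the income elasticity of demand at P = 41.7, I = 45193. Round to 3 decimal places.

-0.131

At P = 41.7, I = 45193: Q = 427.497.
Holding P constant, ∂Q/∂I = -55.8/I = -0.0012347.
η_I = (∂Q/∂I)·(I/Q) = -0.0012347 × (45193/427.497) = -0.131.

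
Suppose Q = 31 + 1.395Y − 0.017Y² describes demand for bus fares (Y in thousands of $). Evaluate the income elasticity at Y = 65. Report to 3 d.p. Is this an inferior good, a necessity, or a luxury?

-1.063 (inferior good)

At Y = 65: Q = 49.8500.
dQ/dY = 1.395 − 0.034Y = -0.81500.
η = (dQ/dY)·(Y/Q) = -0.81500 × (65/49.8500) = -1.063.
η < 0 ⇒ inferior good.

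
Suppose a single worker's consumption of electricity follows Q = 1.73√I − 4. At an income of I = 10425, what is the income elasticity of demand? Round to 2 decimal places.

At I = 10425: Q = 172.638.
dQ/dI = 1.73/(2√I) = 0.00847185 at this income.
η = (dQ/dI)·(I/Q) = 0.00847185 × (10425/172.638) = 0.51.

0.51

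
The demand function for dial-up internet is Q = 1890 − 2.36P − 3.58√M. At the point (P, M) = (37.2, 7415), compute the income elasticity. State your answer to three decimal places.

-0.103

At P = 37.2, M = 7415: Q = 1493.933.
Holding P constant, ∂Q/∂M = -3.58/(2√M) = -0.0207873.
η_M = (∂Q/∂M)·(M/Q) = -0.0207873 × (7415/1493.933) = -0.103.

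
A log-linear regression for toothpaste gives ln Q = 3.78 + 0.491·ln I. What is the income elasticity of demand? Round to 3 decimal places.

In a log-linear demand, the coefficient on ln I is the income elasticity.
So η = 0.491.

0.491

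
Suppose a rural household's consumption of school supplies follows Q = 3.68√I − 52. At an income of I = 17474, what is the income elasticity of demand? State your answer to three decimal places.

0.560

At I = 17474: Q = 434.456.
dQ/dI = 3.68/(2√I) = 0.0139194 at this income.
η = (dQ/dI)·(I/Q) = 0.0139194 × (17474/434.456) = 0.560.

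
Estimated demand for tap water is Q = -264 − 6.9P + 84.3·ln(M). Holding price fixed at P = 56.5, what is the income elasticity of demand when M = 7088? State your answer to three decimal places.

At P = 56.5, M = 7088: Q = 93.567.
Holding P constant, ∂Q/∂M = 84.3/M = 0.0118933.
η_M = (∂Q/∂M)·(M/Q) = 0.0118933 × (7088/93.567) = 0.901.

0.901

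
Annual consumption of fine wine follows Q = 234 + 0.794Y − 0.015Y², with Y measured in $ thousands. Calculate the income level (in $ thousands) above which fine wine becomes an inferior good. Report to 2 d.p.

26.47

dQ/dY = 0.794 − 0.03Y.
The good is inferior where dQ/dY < 0. Setting dQ/dY = 0 gives Y = 0.794 / 0.03 = 26.47.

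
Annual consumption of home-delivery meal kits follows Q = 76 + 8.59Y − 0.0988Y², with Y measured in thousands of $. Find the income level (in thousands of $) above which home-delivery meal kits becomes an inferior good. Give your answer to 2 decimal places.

dQ/dY = 8.59 − 0.1976Y.
The good is inferior where dQ/dY < 0. Setting dQ/dY = 0 gives Y = 8.59 / 0.1976 = 43.47.

43.47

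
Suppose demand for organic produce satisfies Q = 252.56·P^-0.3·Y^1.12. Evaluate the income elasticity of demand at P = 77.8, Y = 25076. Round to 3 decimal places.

For a multiplicative demand Q = A·P^α·Y^β, the income elasticity is β everywhere.
Here β = 1.12, so η = 1.120.

1.120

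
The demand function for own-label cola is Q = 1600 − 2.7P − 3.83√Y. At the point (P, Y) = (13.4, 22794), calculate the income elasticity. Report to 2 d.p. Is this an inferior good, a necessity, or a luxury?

-0.29 (inferior good)

At P = 13.4, Y = 22794: Q = 985.579.
Holding P constant, ∂Q/∂Y = -3.83/(2√Y) = -0.0126841.
η_Y = (∂Q/∂Y)·(Y/Q) = -0.0126841 × (22794/985.579) = -0.29.
Since η < 0, this is an inferior good.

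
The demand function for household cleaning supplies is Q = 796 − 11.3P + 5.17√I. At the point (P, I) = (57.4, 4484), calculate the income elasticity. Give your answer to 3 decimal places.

At P = 57.4, I = 4484: Q = 493.577.
Holding P constant, ∂Q/∂I = 5.17/(2√I) = 0.0386036.
η_I = (∂Q/∂I)·(I/Q) = 0.0386036 × (4484/493.577) = 0.351.

0.351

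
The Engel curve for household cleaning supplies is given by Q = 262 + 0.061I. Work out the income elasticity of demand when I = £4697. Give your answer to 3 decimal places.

0.522

At I = 4697: Q = 548.517.
dQ/dI = 0.061.
η = (dQ/dI)·(I/Q) = 0.061 × (4697/548.517) = 0.522.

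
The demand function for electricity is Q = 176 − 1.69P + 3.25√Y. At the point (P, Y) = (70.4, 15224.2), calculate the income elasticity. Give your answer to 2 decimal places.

At P = 70.4, Y = 15224.2: Q = 458.030.
Holding P constant, ∂Q/∂Y = 3.25/(2√Y) = 0.01317.
η_Y = (∂Q/∂Y)·(Y/Q) = 0.01317 × (15224.2/458.030) = 0.44.

0.44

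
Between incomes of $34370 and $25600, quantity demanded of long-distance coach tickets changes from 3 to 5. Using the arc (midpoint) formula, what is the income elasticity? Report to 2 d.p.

-1.71

ΔQ = 5 − 3 = 2; midpoint Q̄ = (3 + 5)/2 = 4.
ΔI = 25600 − 34370 = -8770; midpoint Ī = (34370 + 25600)/2 = 29985.
η = (ΔQ/Q̄) ÷ (ΔI/Ī) = (2/4) ÷ (-8770/29985) = -1.71.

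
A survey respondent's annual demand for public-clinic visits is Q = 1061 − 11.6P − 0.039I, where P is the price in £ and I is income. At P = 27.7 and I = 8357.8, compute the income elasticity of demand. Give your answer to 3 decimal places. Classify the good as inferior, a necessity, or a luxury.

At P = 27.7, I = 8357.8: Q = 413.726.
Holding P constant, ∂Q/∂I = −0.039.
η_I = (∂Q/∂I)·(I/Q) = -0.039 × (8357.8/413.726) = -0.788.
Since η < 0, this is an inferior good.

-0.788 (inferior good)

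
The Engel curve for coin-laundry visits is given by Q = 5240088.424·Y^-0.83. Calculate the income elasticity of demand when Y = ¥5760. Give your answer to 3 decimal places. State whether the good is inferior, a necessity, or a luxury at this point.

For Q = A·Y^β the income elasticity is constant and equal to β.
Here β = -0.83, so η = -0.830.
Since η < 0, the good is an inferior good.

-0.830 (inferior good)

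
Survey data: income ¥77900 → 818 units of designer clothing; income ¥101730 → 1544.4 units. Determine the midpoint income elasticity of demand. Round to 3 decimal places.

2.318

ΔQ = 1544.4 − 818 = 726.4; midpoint Q̄ = (818 + 1544.4)/2 = 1181.2.
ΔI = 101730 − 77900 = 23830; midpoint Ī = (77900 + 101730)/2 = 89815.
η = (ΔQ/Q̄) ÷ (ΔI/Ī) = (726.4/1181.2) ÷ (23830/89815) = 2.318.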